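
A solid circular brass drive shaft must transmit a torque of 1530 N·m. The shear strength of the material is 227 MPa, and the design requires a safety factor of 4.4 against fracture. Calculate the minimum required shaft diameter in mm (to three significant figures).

Allowable shear stress τ_allow = 227/4.4 = 51.59 MPa.
For a solid shaft τ = 16T/(πd³), so d³ = 16T/(π τ_allow) = 16×1530000/(π×51.59) = 151000 mm³.
d = (151000)^(1/3) = 53.26 mm.

d = 53.3 mm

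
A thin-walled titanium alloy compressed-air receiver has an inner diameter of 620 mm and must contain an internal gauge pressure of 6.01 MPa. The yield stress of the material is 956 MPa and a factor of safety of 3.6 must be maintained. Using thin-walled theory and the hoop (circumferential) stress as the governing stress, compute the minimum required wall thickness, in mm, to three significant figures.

t = 7.02 mm

σ_allow = 956/3.6 = 265.6 MPa.
Hoop stress σ_h = pD/(2t), so t = pD/(2σ_allow) = 6.01×620/(2×265.6) = 7.016 mm.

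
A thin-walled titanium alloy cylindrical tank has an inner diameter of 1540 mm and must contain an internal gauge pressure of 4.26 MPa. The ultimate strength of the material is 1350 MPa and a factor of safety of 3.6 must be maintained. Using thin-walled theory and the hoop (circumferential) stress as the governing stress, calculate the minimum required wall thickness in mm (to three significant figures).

σ_allow = 1350/3.6 = 375.0 MPa.
Hoop stress σ_h = pD/(2t), so t = pD/(2σ_allow) = 4.26×1540/(2×375.0) = 8.747 mm.

t = 8.75 mm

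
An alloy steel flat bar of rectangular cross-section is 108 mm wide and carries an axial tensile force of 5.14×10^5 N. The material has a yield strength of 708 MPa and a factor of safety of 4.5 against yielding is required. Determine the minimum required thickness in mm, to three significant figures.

σ_allow = 708/4.5 = 157.3 MPa.
Required area A = F/σ_allow = 514000/157.3 = 3267 mm².
t = A/w = 3267/108 = 30.25 mm.

t = 30.2 mm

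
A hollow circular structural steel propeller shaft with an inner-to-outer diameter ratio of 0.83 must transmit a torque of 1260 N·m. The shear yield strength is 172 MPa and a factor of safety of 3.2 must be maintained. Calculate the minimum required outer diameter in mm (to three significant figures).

τ_allow = 172/3.2 = 53.75 MPa.
For a hollow shaft τ = 16T/[πd_o³(1−k⁴)] with k = 0.83, so 1−k⁴ = 0.5254.
d_o³ = 16T/[π τ_allow (1−k⁴)] = 16×1260000/(π×53.75×0.5254) = 227200 mm³.
d_o = 61.02 mm.

d_o = 61.0 mm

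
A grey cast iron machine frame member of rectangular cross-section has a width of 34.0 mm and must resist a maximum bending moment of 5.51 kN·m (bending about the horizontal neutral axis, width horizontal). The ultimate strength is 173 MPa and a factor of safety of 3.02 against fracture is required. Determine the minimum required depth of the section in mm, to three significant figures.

σ_allow = 173/3.02 = 57.28 MPa.
For a rectangular section σ = 6M/(bh²), so h² = 6M/(b σ_allow) = 6×5510000/(34.0×57.28) = 16970 mm².
h = 130.3 mm.

h = 130 mm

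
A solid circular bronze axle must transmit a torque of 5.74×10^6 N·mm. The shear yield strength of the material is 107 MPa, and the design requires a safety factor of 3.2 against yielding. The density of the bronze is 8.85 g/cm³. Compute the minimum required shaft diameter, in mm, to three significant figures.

Allowable shear stress τ_allow = 107/3.2 = 33.44 MPa.
For a solid shaft τ = 16T/(πd³), so d³ = 16T/(π τ_allow) = 16×5740000/(π×33.44) = 874300 mm³.
d = (874300)^(1/3) = 95.62 mm.

d = 95.6 mm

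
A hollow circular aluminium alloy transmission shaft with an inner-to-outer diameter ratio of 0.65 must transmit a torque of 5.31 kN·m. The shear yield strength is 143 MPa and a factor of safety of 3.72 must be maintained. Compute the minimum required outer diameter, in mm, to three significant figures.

d_o = 95.0 mm

τ_allow = 143/3.72 = 38.44 MPa.
For a hollow shaft τ = 16T/[πd_o³(1−k⁴)] with k = 0.65, so 1−k⁴ = 0.8215.
d_o³ = 16T/[π τ_allow (1−k⁴)] = 16×5310000/(π×38.44×0.8215) = 856400 mm³.
d_o = 94.96 mm.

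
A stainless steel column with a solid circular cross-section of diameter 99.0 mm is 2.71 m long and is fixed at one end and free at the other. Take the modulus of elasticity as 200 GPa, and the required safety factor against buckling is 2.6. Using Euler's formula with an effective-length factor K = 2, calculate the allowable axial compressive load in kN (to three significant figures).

I = πd⁴/64 = π×99.0⁴/64 = 4.715×10^6 mm⁴.
Effective length L_e = KL = 2×2.71 m = 5420 mm.
Euler critical load P_cr = π²EI/L_e² = π²×200000×4.715×10^6/5420² = 316800 N.
P_allow = P_cr/n = 316800/2.6 = 121900 N.

P_allow = 122 kN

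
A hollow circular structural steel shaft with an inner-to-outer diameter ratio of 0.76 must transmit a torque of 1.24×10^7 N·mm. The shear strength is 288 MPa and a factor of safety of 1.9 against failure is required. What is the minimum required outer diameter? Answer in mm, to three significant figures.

d_o = 85.5 mm

τ_allow = 288/1.9 = 151.6 MPa.
For a hollow shaft τ = 16T/[πd_o³(1−k⁴)] with k = 0.76, so 1−k⁴ = 0.6664.
d_o³ = 16T/[π τ_allow (1−k⁴)] = 16×1.2400×10^7/(π×151.6×0.6664) = 625200 mm³.
d_o = 85.51 mm.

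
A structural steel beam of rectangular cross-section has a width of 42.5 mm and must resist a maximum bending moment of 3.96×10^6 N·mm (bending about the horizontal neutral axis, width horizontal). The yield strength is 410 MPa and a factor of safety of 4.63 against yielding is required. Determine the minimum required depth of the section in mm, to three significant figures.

σ_allow = 410/4.63 = 88.55 MPa.
For a rectangular section σ = 6M/(bh²), so h² = 6M/(b σ_allow) = 6×3960000/(42.5×88.55) = 6313 mm².
h = 79.46 mm.

h = 79.5 mm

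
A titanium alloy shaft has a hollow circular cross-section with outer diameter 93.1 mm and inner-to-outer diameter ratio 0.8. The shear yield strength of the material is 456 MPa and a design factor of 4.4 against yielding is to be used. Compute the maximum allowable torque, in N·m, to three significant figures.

τ_allow = 456/4.4 = 103.6 MPa.
For a hollow shaft T_allow = τ_allow·πd_o³(1−k⁴)/16 with 1−k⁴ = 0.5904, so πd_o³(1−k⁴)/16 = 93550 mm³.
T_allow = 103.6×93550 = 9.695×10^6 N·mm = 9695 N·m.

T_allow = 9690 N·m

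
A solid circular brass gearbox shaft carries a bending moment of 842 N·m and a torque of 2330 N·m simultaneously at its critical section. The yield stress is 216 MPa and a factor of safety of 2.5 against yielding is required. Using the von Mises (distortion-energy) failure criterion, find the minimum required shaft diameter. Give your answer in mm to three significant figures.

d = 63.6 mm

σ_allow = σ_y/n = 216/2.5 = 86.40 MPa.
For a solid shaft σ_b = 32M/(πd³) and τ = 16T/(πd³), so the von Mises stress is σ' = (16/πd³)·√(4M²+3T²).
√(4M²+3T²) = √(4×(842000)² + 3×(2.330×10^6)²) = 4.373×10^6 N·mm.
d³ = 16×4.373×10^6/(π×86.40) = 257800 mm³.
d = 63.64 mm.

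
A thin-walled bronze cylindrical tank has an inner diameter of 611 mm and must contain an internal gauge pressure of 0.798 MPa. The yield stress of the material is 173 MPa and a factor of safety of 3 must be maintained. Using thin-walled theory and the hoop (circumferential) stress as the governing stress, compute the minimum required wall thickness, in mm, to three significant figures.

t = 4.23 mm

σ_allow = 173/3 = 57.67 MPa.
Hoop stress σ_h = pD/(2t), so t = pD/(2σ_allow) = 0.798×611/(2×57.67) = 4.228 mm.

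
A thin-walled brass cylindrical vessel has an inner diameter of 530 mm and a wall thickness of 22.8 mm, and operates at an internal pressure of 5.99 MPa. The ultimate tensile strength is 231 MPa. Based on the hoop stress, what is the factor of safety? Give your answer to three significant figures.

σ_h = pD/(2t) = 5.99×530/(2×22.8) = 69.62 MPa.
n = 231/69.62 = 3.318.

n = 3.32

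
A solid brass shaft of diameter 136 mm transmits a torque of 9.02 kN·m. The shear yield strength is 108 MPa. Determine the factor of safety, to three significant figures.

n = 5.91

τ = 16T/(πd³) = 16×9020000/(π×136³) = 18.26 MPa.
n = τ_limit/τ = 108/18.26 = 5.914.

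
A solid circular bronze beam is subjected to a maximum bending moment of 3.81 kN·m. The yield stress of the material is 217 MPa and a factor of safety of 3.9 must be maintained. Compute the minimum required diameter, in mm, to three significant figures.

σ_allow = 217/3.9 = 55.64 MPa.
For a solid circular section σ = 32M/(πd³), so d³ = 32M/(π σ_allow) = 32×3810000/(π×55.64) = 697500 mm³.
d = 88.68 mm.

d = 88.7 mm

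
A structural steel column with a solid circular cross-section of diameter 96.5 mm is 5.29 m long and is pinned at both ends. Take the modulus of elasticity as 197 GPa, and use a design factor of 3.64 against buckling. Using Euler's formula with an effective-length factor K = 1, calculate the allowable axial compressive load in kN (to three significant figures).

I = πd⁴/64 = π×96.5⁴/64 = 4.257×10^6 mm⁴.
Effective length L_e = KL = 1×5.29 m = 5290 mm.
Euler critical load P_cr = π²EI/L_e² = π²×197000×4.257×10^6/5290² = 295800 N.
P_allow = P_cr/n = 295800/3.64 = 81250 N.

P_allow = 81.3 kN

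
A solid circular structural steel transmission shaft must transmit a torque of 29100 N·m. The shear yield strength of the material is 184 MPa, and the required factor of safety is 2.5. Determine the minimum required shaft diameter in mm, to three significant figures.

d = 126 mm

Allowable shear stress τ_allow = 184/2.5 = 73.60 MPa.
For a solid shaft τ = 16T/(πd³), so d³ = 16T/(π τ_allow) = 16×2.9100×10^7/(π×73.60) = 2.014×10^6 mm³.
d = (2.014×10^6)^(1/3) = 126.3 mm.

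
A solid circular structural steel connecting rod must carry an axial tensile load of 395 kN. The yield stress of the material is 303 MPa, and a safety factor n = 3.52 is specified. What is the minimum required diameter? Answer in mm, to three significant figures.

Allowable stress σ_allow = 303/3.52 = 86.08 MPa.
Required area A = F/σ_allow = 395000/86.08 = 4589 mm².
A = πd²/4 → d = √(4A/π) = 76.44 mm.

d = 76.4 mm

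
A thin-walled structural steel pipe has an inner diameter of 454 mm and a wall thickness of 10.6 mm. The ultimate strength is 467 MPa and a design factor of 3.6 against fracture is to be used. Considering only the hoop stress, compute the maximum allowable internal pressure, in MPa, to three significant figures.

p_allow = 6.06 MPa

σ_allow = 467/3.6 = 129.7 MPa.
σ_h = pD/(2t) → p_allow = 2σ_allow t/D = 2×129.7×10.6/454 = 6.058 MPa.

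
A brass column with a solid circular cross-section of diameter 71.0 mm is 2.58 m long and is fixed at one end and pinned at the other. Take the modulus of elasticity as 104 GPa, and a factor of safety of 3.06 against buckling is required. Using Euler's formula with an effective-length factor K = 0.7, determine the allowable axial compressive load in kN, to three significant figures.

I = πd⁴/64 = π×71.0⁴/64 = 1.247×10^6 mm⁴.
Effective length L_e = KL = 0.7×2.58 m = 1806 mm.
Euler critical load P_cr = π²EI/L_e² = π²×104000×1.247×10^6/1806² = 392600 N.
P_allow = P_cr/n = 392600/3.06 = 128300 N.

P_allow = 128 kN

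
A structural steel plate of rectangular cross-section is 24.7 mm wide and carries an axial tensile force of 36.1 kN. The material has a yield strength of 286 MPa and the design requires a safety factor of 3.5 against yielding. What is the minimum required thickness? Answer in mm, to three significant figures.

σ_allow = 286/3.5 = 81.71 MPa.
Required area A = F/σ_allow = 36100/81.71 = 441.8 mm².
t = A/w = 441.8/24.7 = 17.89 mm.

t = 17.9 mm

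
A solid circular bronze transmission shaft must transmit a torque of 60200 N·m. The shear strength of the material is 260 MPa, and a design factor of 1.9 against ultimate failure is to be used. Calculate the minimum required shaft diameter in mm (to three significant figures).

d = 131 mm

Allowable shear stress τ_allow = 260/1.9 = 136.8 MPa.
For a solid shaft τ = 16T/(πd³), so d³ = 16T/(π τ_allow) = 16×6.0200×10^7/(π×136.8) = 2.241×10^6 mm³.
d = (2.241×10^6)^(1/3) = 130.9 mm.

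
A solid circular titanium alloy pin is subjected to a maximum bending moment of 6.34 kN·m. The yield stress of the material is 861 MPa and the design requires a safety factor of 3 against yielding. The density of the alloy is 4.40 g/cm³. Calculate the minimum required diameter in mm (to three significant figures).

σ_allow = 861/3 = 287.0 MPa.
For a solid circular section σ = 32M/(πd³), so d³ = 32M/(π σ_allow) = 32×6340000/(π×287.0) = 225000 mm³.
d = 60.82 mm.

d = 60.8 mm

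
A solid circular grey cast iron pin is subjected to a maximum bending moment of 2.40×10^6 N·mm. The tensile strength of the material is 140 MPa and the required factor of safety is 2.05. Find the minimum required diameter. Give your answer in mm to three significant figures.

d = 71.0 mm

σ_allow = 140/2.05 = 68.29 MPa.
For a solid circular section σ = 32M/(πd³), so d³ = 32M/(π σ_allow) = 32×2400000/(π×68.29) = 358000 mm³.
d = 71.00 mm.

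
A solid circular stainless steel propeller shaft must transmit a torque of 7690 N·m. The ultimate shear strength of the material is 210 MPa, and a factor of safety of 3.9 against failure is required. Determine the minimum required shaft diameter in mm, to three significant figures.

d = 89.9 mm

Allowable shear stress τ_allow = 210/3.9 = 53.85 MPa.
For a solid shaft τ = 16T/(πd³), so d³ = 16T/(π τ_allow) = 16×7690000/(π×53.85) = 727300 mm³.
d = (727300)^(1/3) = 89.93 mm.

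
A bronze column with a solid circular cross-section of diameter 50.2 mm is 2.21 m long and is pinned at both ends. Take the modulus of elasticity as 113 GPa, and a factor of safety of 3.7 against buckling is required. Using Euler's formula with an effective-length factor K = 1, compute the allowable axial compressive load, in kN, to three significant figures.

P_allow = 19.2 kN

I = πd⁴/64 = π×50.2⁴/64 = 311700 mm⁴.
Effective length L_e = KL = 1×2.21 m = 2210 mm.
Euler critical load P_cr = π²EI/L_e² = π²×113000×311700/2210² = 71180 N.
P_allow = P_cr/n = 71180/3.7 = 19240 N.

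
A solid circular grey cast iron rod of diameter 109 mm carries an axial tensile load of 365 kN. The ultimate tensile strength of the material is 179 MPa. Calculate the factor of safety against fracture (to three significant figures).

n = 4.58

A = πd²/4 = 9331 mm².
σ = F/A = 365000/9331 = 39.12 MPa.
n = 179/39.12 = 4.576.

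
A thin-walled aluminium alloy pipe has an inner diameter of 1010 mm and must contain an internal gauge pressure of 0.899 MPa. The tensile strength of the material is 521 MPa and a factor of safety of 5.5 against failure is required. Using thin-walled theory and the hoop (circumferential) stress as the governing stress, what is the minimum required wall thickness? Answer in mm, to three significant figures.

σ_allow = 521/5.5 = 94.73 MPa.
Hoop stress σ_h = pD/(2t), so t = pD/(2σ_allow) = 0.899×1010/(2×94.73) = 4.793 mm.

t = 4.79 mm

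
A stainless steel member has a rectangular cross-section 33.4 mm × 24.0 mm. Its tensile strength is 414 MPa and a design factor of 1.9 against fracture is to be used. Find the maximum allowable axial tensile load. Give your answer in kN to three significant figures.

F_allow = 175 kN

σ_allow = 414/1.9 = 217.9 MPa.
A = 33.4×24.0 = 801.6 mm².
F_allow = σ_allow × A = 217.9×801.6 = 174700 N.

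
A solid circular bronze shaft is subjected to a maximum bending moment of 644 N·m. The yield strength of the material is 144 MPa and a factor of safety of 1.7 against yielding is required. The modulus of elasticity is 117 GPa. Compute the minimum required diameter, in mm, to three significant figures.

σ_allow = 144/1.7 = 84.71 MPa.
For a solid circular section σ = 32M/(πd³), so d³ = 32M/(π σ_allow) = 32×644000/(π×84.71) = 77440 mm³.
d = 42.62 mm.

d = 42.6 mm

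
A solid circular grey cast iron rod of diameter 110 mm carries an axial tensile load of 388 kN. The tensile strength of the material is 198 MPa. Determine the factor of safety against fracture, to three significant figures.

n = 4.85

A = πd²/4 = 9503 mm².
σ = F/A = 388000/9503 = 40.83 MPa.
n = 198/40.83 = 4.850.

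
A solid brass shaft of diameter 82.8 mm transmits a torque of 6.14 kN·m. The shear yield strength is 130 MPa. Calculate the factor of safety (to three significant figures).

τ = 16T/(πd³) = 16×6140000/(π×82.8³) = 55.09 MPa.
n = τ_limit/τ = 130/55.09 = 2.360.

n = 2.36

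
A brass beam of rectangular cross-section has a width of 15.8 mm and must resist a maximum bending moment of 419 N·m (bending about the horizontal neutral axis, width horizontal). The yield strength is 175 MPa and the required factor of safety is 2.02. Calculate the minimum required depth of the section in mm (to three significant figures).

σ_allow = 175/2.02 = 86.63 MPa.
For a rectangular section σ = 6M/(bh²), so h² = 6M/(b σ_allow) = 6×419000/(15.8×86.63) = 1837 mm².
h = 42.86 mm.

h = 42.9 mm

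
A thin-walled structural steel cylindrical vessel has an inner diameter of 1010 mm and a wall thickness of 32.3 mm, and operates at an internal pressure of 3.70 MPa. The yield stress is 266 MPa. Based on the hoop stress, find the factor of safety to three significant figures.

n = 4.60

σ_h = pD/(2t) = 3.70×1010/(2×32.3) = 57.85 MPa.
n = 266/57.85 = 4.598.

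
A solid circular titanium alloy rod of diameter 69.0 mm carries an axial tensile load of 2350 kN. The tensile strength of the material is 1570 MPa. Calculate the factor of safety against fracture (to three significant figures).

n = 2.50

A = πd²/4 = 3739 mm².
σ = F/A = 2350000/3739 = 628.5 MPa.
n = 1570/628.5 = 2.498.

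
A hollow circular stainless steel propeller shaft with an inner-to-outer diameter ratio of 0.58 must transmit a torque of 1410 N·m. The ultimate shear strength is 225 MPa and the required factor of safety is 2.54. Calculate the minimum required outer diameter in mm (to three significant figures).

d_o = 45.0 mm

τ_allow = 225/2.54 = 88.58 MPa.
For a hollow shaft τ = 16T/[πd_o³(1−k⁴)] with k = 0.58, so 1−k⁴ = 0.8868.
d_o³ = 16T/[π τ_allow (1−k⁴)] = 16×1410000/(π×88.58×0.8868) = 91410 mm³.
d_o = 45.05 mm.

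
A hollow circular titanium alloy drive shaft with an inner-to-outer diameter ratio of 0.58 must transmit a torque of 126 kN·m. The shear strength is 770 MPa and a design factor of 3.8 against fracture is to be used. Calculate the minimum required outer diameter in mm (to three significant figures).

τ_allow = 770/3.8 = 202.6 MPa.
For a hollow shaft τ = 16T/[πd_o³(1−k⁴)] with k = 0.58, so 1−k⁴ = 0.8868.
d_o³ = 16T/[π τ_allow (1−k⁴)] = 16×1.2600×10^8/(π×202.6×0.8868) = 3.571×10^6 mm³.
d_o = 152.8 mm.

d_o = 153 mm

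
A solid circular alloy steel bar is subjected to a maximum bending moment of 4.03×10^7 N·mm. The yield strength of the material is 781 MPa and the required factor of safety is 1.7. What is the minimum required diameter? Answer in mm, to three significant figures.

σ_allow = 781/1.7 = 459.4 MPa.
For a solid circular section σ = 32M/(πd³), so d³ = 32M/(π σ_allow) = 32×4.0300×10^7/(π×459.4) = 893500 mm³.
d = 96.32 mm.

d = 96.3 mm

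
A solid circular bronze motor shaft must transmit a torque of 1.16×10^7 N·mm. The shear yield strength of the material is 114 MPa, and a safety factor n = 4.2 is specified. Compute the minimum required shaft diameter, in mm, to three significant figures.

d = 130 mm

Allowable shear stress τ_allow = 114/4.2 = 27.14 MPa.
For a solid shaft τ = 16T/(πd³), so d³ = 16T/(π τ_allow) = 16×1.1600×10^7/(π×27.14) = 2.177×10^6 mm³.
d = (2.177×10^6)^(1/3) = 129.6 mm.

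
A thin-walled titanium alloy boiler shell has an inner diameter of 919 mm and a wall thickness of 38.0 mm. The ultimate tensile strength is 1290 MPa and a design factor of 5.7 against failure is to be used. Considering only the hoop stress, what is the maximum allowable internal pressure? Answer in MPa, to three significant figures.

σ_allow = 1290/5.7 = 226.3 MPa.
σ_h = pD/(2t) → p_allow = 2σ_allow t/D = 2×226.3×38.0/919 = 18.72 MPa.

p_allow = 18.7 MPa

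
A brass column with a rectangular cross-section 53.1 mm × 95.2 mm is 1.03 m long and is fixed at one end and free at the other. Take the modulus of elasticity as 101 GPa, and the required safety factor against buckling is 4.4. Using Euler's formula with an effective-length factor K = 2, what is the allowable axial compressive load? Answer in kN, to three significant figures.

Buckling occurs about the weak axis: I_min = h·b³/12 = 95.2×53.1³/12 = 1.188×10^6 mm⁴ (b = 53.1 mm is the smaller dimension).
Effective length L_e = KL = 2×1.03 m = 2060 mm.
Euler critical load P_cr = π²EI/L_e² = π²×101000×1.188×10^6/2060² = 279000 N.
P_allow = P_cr/n = 279000/4.4 = 63410 N.

P_allow = 63.4 kN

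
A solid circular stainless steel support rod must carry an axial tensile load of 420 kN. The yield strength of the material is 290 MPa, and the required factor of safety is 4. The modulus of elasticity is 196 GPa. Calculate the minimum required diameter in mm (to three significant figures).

Allowable stress σ_allow = 290/4 = 72.50 MPa.
Required area A = F/σ_allow = 420000/72.50 = 5793 mm².
A = πd²/4 → d = √(4A/π) = 85.88 mm.

d = 85.9 mm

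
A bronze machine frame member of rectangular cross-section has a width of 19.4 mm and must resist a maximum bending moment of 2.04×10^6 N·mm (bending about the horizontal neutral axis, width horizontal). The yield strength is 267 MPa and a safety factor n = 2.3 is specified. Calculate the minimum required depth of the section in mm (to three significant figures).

σ_allow = 267/2.3 = 116.1 MPa.
For a rectangular section σ = 6M/(bh²), so h² = 6M/(b σ_allow) = 6×2040000/(19.4×116.1) = 5435 mm².
h = 73.72 mm.

h = 73.7 mm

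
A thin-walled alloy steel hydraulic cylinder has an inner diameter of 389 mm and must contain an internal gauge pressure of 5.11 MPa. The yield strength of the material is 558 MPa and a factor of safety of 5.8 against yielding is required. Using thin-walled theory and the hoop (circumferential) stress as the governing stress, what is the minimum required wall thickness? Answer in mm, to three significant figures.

t = 10.3 mm

σ_allow = 558/5.8 = 96.21 MPa.
Hoop stress σ_h = pD/(2t), so t = pD/(2σ_allow) = 5.11×389/(2×96.21) = 10.33 mm.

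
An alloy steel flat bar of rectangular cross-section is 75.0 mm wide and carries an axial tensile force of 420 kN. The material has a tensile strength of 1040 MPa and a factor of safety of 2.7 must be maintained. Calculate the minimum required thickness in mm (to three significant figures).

t = 14.5 mm

σ_allow = 1040/2.7 = 385.2 MPa.
Required area A = F/σ_allow = 420000/385.2 = 1090 mm².
t = A/w = 1090/75.0 = 14.54 mm.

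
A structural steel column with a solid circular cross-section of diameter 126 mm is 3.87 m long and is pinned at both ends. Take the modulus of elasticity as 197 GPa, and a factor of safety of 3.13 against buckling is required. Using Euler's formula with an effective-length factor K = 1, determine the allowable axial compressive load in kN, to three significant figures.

I = πd⁴/64 = π×126⁴/64 = 1.237×10^7 mm⁴.
Effective length L_e = KL = 1×3.87 m = 3870 mm.
Euler critical load P_cr = π²EI/L_e² = π²×197000×1.237×10^7/3870² = 1.606×10^6 N.
P_allow = P_cr/n = 1.606×10^6/3.13 = 513200 N.

P_allow = 513 kN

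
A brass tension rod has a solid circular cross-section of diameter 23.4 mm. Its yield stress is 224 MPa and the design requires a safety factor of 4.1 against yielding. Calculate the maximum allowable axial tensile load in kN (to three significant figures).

F_allow = 23.5 kN

σ_allow = 224/4.1 = 54.63 MPa.
A = πd²/4 = π×23.4²/4 = 430.1 mm².
F_allow = σ_allow × A = 54.63×430.1 = 23500 N.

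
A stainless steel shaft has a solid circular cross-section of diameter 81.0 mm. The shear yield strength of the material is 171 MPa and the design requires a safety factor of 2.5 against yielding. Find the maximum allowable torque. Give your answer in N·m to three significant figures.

T_allow = 7140 N·m

τ_allow = 171/2.5 = 68.40 MPa.
For a solid shaft T_allow = τ_allow·πd³/16; πd³/16 = π×81.0³/16 = 104300 mm³.
T_allow = 68.40×104300 = 7.137×10^6 N·mm = 7137 N·m.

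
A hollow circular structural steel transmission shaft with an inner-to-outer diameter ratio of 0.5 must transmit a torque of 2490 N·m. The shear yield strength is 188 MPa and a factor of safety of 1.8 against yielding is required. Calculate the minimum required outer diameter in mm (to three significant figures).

d_o = 50.6 mm

τ_allow = 188/1.8 = 104.4 MPa.
For a hollow shaft τ = 16T/[πd_o³(1−k⁴)] with k = 0.5, so 1−k⁴ = 0.9375.
d_o³ = 16T/[π τ_allow (1−k⁴)] = 16×2490000/(π×104.4×0.9375) = 129500 mm³.
d_o = 50.59 mm.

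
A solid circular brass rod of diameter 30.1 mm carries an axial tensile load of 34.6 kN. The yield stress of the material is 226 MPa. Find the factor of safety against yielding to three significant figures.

n = 4.65

A = πd²/4 = 711.6 mm².
σ = F/A = 34600/711.6 = 48.62 MPa.
n = 226/48.62 = 4.648.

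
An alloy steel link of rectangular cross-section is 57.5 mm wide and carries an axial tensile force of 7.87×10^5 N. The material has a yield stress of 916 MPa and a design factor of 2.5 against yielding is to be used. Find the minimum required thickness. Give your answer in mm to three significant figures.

σ_allow = 916/2.5 = 366.4 MPa.
Required area A = F/σ_allow = 787000/366.4 = 2148 mm².
t = A/w = 2148/57.5 = 37.36 mm.

t = 37.4 mm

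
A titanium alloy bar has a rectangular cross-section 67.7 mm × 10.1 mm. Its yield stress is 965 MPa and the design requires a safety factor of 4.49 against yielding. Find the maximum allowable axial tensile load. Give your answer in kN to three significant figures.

σ_allow = 965/4.49 = 214.9 MPa.
A = 67.7×10.1 = 683.8 mm².
F_allow = σ_allow × A = 214.9×683.8 = 147000 N.

F_allow = 147 kN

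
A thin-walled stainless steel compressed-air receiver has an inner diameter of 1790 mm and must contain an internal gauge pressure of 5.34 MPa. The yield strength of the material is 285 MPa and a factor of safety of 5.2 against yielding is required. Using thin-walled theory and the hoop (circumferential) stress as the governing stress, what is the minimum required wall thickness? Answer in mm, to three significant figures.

σ_allow = 285/5.2 = 54.81 MPa.
Hoop stress σ_h = pD/(2t), so t = pD/(2σ_allow) = 5.34×1790/(2×54.81) = 87.20 mm.

t = 87.2 mm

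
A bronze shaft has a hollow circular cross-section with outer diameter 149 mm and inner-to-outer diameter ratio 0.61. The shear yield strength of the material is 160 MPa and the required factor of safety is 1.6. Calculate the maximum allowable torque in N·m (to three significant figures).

T_allow = 56000 N·m

τ_allow = 160/1.6 = 100.0 MPa.
For a hollow shaft T_allow = τ_allow·πd_o³(1−k⁴)/16 with 1−k⁴ = 0.8615, so πd_o³(1−k⁴)/16 = 559600 mm³.
T_allow = 100.0×559600 = 5.596×10^7 N·mm = 55960 N·m.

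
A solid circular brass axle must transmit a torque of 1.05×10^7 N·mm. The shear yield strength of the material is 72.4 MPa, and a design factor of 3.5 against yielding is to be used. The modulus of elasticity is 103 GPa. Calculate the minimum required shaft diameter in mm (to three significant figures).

Allowable shear stress τ_allow = 72.4/3.5 = 20.69 MPa.
For a solid shaft τ = 16T/(πd³), so d³ = 16T/(π τ_allow) = 16×1.0500×10^7/(π×20.69) = 2.585×10^6 mm³.
d = (2.585×10^6)^(1/3) = 137.2 mm.

d = 137 mm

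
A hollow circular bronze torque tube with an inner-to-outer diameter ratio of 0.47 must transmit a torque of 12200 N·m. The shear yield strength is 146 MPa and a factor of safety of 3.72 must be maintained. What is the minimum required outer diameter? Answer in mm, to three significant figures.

d_o = 119 mm

τ_allow = 146/3.72 = 39.25 MPa.
For a hollow shaft τ = 16T/[πd_o³(1−k⁴)] with k = 0.47, so 1−k⁴ = 0.9512.
d_o³ = 16T/[π τ_allow (1−k⁴)] = 16×1.2200×10^7/(π×39.25×0.9512) = 1.664×10^6 mm³.
d_o = 118.5 mm.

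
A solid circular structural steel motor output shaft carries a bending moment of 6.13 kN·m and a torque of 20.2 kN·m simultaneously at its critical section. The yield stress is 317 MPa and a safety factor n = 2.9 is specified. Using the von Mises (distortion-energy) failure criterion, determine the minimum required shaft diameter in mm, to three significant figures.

d = 120 mm

σ_allow = σ_y/n = 317/2.9 = 109.3 MPa.
For a solid shaft σ_b = 32M/(πd³) and τ = 16T/(πd³), so the von Mises stress is σ' = (16/πd³)·√(4M²+3T²).
√(4M²+3T²) = √(4×(6.130×10^6)² + 3×(2.020×10^7)²) = 3.707×10^7 N·mm.
d³ = 16×3.707×10^7/(π×109.3) = 1.727×10^6 mm³.
d = 120.0 mm.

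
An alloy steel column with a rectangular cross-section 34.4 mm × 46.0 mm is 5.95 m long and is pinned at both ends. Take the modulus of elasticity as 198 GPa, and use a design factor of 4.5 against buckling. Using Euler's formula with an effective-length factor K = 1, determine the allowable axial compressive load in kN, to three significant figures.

P_allow = 1.91 kN

Buckling occurs about the weak axis: I_min = h·b³/12 = 46.0×34.4³/12 = 156000 mm⁴ (b = 34.4 mm is the smaller dimension).
Effective length L_e = KL = 1×5.95 m = 5950 mm.
Euler critical load P_cr = π²EI/L_e² = π²×198000×156000/5950² = 8614 N.
P_allow = P_cr/n = 8614/4.5 = 1914 N.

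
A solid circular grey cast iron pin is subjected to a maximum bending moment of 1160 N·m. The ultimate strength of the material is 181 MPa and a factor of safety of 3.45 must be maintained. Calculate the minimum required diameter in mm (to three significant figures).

σ_allow = 181/3.45 = 52.46 MPa.
For a solid circular section σ = 32M/(πd³), so d³ = 32M/(π σ_allow) = 32×1160000/(π×52.46) = 225200 mm³.
d = 60.84 mm.

d = 60.8 mm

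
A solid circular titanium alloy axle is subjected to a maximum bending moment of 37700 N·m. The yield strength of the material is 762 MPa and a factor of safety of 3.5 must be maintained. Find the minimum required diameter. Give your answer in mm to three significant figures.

σ_allow = 762/3.5 = 217.7 MPa.
For a solid circular section σ = 32M/(πd³), so d³ = 32M/(π σ_allow) = 32×3.7700×10^7/(π×217.7) = 1.764×10^6 mm³.
d = 120.8 mm.

d = 121 mm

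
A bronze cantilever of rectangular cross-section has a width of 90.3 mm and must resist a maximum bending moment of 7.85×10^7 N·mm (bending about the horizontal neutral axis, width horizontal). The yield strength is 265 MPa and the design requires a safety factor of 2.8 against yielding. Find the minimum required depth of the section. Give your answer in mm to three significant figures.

σ_allow = 265/2.8 = 94.64 MPa.
For a rectangular section σ = 6M/(bh²), so h² = 6M/(b σ_allow) = 6×7.8500×10^7/(90.3×94.64) = 55110 mm².
h = 234.8 mm.

h = 235 mm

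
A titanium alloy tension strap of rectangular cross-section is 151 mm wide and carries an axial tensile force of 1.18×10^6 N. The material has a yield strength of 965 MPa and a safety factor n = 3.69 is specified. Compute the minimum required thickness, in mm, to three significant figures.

σ_allow = 965/3.69 = 261.5 MPa.
Required area A = F/σ_allow = 1180000/261.5 = 4512 mm².
t = A/w = 4512/151 = 29.88 mm.

t = 29.9 mm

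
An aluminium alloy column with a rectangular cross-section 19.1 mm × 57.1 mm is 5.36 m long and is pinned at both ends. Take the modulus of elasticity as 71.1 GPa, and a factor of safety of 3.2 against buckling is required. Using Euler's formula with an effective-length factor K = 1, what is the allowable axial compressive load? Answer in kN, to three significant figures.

Buckling occurs about the weak axis: I_min = h·b³/12 = 57.1×19.1³/12 = 33160 mm⁴ (b = 19.1 mm is the smaller dimension).
Effective length L_e = KL = 1×5.36 m = 5360 mm.
Euler critical load P_cr = π²EI/L_e² = π²×71100×33160/5360² = 809.8 N.
P_allow = P_cr/n = 809.8/3.2 = 253.1 N.

P_allow = 0.253 kN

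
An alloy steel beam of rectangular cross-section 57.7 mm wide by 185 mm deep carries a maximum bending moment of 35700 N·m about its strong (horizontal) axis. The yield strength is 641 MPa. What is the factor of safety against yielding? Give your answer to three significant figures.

n = 5.91

Section modulus S = bh²/6 = 57.7×185²/6 = 329100 mm³.
σ = M/S = 3.5700×10^7/329100 = 108.5 MPa.
n = 641/108.5 = 5.910.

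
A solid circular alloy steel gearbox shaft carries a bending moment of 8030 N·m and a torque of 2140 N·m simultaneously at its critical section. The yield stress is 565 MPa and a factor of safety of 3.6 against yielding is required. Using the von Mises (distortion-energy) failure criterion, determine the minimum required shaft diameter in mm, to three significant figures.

σ_allow = σ_y/n = 565/3.6 = 156.9 MPa.
For a solid shaft σ_b = 32M/(πd³) and τ = 16T/(πd³), so the von Mises stress is σ' = (16/πd³)·√(4M²+3T²).
√(4M²+3T²) = √(4×(8.030×10^6)² + 3×(2.140×10^6)²) = 1.648×10^7 N·mm.
d³ = 16×1.648×10^7/(π×156.9) = 534900 mm³.
d = 81.17 mm.

d = 81.2 mm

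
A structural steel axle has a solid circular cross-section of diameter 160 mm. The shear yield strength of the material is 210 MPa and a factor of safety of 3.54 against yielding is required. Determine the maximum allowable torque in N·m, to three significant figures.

τ_allow = 210/3.54 = 59.32 MPa.
For a solid shaft T_allow = τ_allow·πd³/16; πd³/16 = π×160³/16 = 804200 mm³.
T_allow = 59.32×804200 = 4.771×10^7 N·mm = 47710 N·m.

T_allow = 47700 N·m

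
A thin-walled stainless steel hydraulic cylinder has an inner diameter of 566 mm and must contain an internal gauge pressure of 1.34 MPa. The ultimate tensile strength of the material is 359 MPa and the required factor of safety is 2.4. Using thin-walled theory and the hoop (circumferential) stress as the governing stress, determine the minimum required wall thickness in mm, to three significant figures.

t = 2.54 mm

σ_allow = 359/2.4 = 149.6 MPa.
Hoop stress σ_h = pD/(2t), so t = pD/(2σ_allow) = 1.34×566/(2×149.6) = 2.535 mm.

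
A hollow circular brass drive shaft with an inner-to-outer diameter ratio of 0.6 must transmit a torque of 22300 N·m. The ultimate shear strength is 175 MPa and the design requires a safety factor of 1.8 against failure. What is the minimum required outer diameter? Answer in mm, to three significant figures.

d_o = 110 mm

τ_allow = 175/1.8 = 97.22 MPa.
For a hollow shaft τ = 16T/[πd_o³(1−k⁴)] with k = 0.6, so 1−k⁴ = 0.8704.
d_o³ = 16T/[π τ_allow (1−k⁴)] = 16×2.2300×10^7/(π×97.22×0.8704) = 1.342×10^6 mm³.
d_o = 110.3 mm.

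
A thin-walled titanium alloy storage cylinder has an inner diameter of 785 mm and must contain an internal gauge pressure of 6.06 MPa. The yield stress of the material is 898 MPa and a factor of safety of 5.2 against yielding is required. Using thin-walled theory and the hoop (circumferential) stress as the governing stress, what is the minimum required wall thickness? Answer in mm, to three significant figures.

t = 13.8 mm

σ_allow = 898/5.2 = 172.7 MPa.
Hoop stress σ_h = pD/(2t), so t = pD/(2σ_allow) = 6.06×785/(2×172.7) = 13.77 mm.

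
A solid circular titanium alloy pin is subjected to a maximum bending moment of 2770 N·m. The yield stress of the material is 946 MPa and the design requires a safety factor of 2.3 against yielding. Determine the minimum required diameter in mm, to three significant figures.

σ_allow = 946/2.3 = 411.3 MPa.
For a solid circular section σ = 32M/(πd³), so d³ = 32M/(π σ_allow) = 32×2770000/(π×411.3) = 68600 mm³.
d = 40.94 mm.

d = 40.9 mm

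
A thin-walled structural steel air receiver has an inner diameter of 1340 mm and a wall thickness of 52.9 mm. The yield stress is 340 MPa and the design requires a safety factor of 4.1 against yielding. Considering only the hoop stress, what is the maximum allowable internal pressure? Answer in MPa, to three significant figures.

σ_allow = 340/4.1 = 82.93 MPa.
σ_h = pD/(2t) → p_allow = 2σ_allow t/D = 2×82.93×52.9/1340 = 6.548 MPa.

p_allow = 6.55 MPa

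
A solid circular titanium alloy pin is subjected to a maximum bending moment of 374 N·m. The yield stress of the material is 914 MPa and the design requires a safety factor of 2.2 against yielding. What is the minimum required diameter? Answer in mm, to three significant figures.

σ_allow = 914/2.2 = 415.5 MPa.
For a solid circular section σ = 32M/(πd³), so d³ = 32M/(π σ_allow) = 32×374000/(π×415.5) = 9170 mm³.
d = 20.93 mm.

d = 20.9 mm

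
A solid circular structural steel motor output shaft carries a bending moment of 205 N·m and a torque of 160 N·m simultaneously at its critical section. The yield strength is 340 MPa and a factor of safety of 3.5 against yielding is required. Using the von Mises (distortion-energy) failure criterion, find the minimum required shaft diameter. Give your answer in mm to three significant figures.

d = 29.6 mm

σ_allow = σ_y/n = 340/3.5 = 97.14 MPa.
For a solid shaft σ_b = 32M/(πd³) and τ = 16T/(πd³), so the von Mises stress is σ' = (16/πd³)·√(4M²+3T²).
√(4M²+3T²) = √(4×(205000)² + 3×(160000)²) = 494900 N·mm.
d³ = 16×494900/(π×97.14) = 25940 mm³.
d = 29.60 mm.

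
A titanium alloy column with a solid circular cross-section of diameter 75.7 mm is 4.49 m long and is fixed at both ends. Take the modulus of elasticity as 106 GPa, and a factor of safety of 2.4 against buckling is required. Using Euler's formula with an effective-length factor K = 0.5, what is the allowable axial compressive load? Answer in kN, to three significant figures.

P_allow = 139 kN

I = πd⁴/64 = π×75.7⁴/64 = 1.612×10^6 mm⁴.
Effective length L_e = KL = 0.5×4.49 m = 2245 mm.
Euler critical load P_cr = π²EI/L_e² = π²×106000×1.612×10^6/2245² = 334600 N.
P_allow = P_cr/n = 334600/2.4 = 139400 N.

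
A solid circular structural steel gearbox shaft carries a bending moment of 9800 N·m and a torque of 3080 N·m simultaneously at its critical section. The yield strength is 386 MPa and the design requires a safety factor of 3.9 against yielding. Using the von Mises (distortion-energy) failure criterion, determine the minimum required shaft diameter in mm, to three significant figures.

σ_allow = σ_y/n = 386/3.9 = 98.97 MPa.
For a solid shaft σ_b = 32M/(πd³) and τ = 16T/(πd³), so the von Mises stress is σ' = (16/πd³)·√(4M²+3T²).
√(4M²+3T²) = √(4×(9.800×10^6)² + 3×(3.080×10^6)²) = 2.031×10^7 N·mm.
d³ = 16×2.031×10^7/(π×98.97) = 1.045×10^6 mm³.
d = 101.5 mm.

d = 101 mm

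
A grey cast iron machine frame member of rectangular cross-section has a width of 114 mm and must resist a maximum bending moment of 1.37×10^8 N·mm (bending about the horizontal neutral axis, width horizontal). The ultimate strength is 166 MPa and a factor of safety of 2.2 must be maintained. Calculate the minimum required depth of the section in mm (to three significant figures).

h = 309 mm

σ_allow = 166/2.2 = 75.45 MPa.
For a rectangular section σ = 6M/(bh²), so h² = 6M/(b σ_allow) = 6×1.3700×10^8/(114×75.45) = 95560 mm².
h = 309.1 mm.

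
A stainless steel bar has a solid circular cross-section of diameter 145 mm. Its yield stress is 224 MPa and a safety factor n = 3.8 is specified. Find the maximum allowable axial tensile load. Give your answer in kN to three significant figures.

F_allow = 973 kN

σ_allow = 224/3.8 = 58.95 MPa.
A = πd²/4 = π×145²/4 = 16510 mm².
F_allow = σ_allow × A = 58.95×16510 = 973400 N.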